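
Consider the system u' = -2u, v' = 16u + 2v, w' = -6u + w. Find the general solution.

Coefficient matrix A = [[-2, 0, 0], [16, 2, 0], [-6, 0, 1]].
det(A - λI) = 0 gives eigenvalues λ = -2, 2, 1.
For λ=-2: eigenvector (1,-4,2).
For λ=2: eigenvector (0,1,0).
For λ=1: eigenvector (0,0,1).
General solution: c_1e^(-2t)(1,-4,2) + c_2e^(2t)(0,1,0) + c_3e^(t)(0,0,1).

u(t) = c_1e^(-2t), v(t) = -4c_1e^(-2t) + c_2e^(2t), w(t) = 2c_1e^(-2t) + c_3e^(t)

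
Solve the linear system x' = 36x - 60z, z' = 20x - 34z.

x(t) = -2c_1e^(6t) - 3c_2e^(-4t), z(t) = -c_1e^(6t) - 2c_2e^(-4t)

Coefficient matrix A = [[36, -60], [20, -34]].
Characteristic polynomial det(A - λI) = λ^2 - 2λ - 24 = 0.
Eigenvalues λ = 6, -4.
For λ=6: (A-λI) row 1 is [30, -60], so an eigenvector is (-2, -1).
For λ=-4: (A-λI) row 1 is [40, -60], so an eigenvector is (-3, -2).
General solution: c_1e^(6t)(-2,-1) + c_2e^(-4t)(-3,-2).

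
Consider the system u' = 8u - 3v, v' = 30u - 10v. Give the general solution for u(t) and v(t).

Coefficient matrix A = [[8, -3], [30, -10]].
Characteristic polynomial det(A - λI) = λ^2 + 2λ + 10 = 0.
Eigenvalues λ = -1 ± 3i (complex conjugate pair).
For λ=-1+3i: an eigenvector is (1,3) - i(0,1) = (1, 3 - i).
A real fundamental pair from Re and Im of e^((-1+3i)t)v: X_1 = e^(-t)(cos(3t)·(1,3) + sin(3t)·(0,1)), X_2 = e^(-t)(sin(3t)·(1,3) - cos(3t)·(0,1)).
General solution: K_1X_1 + K_2X_2.

u(t) = K_1e^(-t)cos(3t) + K_2e^(-t)sin(3t), v(t) = K_1e^(-t)sin(3t) + 3K_1e^(-t)cos(3t) + 3K_2e^(-t)sin(3t) - K_2e^(-t)cos(3t)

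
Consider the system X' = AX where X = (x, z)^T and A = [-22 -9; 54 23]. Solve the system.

x(t) = C_1e^(5t) - C_2e^(-4t), z(t) = -3C_1e^(5t) + 2C_2e^(-4t)

Coefficient matrix A = [[-22, -9], [54, 23]].
Characteristic polynomial det(A - λI) = λ^2 - λ - 20 = 0.
Eigenvalues λ = 5, -4.
For λ=5: (A-λI) row 1 is [-27, -9], so an eigenvector is (1, -3).
For λ=-4: (A-λI) row 1 is [-18, -9], so an eigenvector is (-1, 2).
General solution: C_1e^(5t)(1,-3) + C_2e^(-4t)(-1,2).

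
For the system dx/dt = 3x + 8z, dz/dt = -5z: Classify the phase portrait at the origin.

saddle

A = [[3,8],[0,-5]]; det(A-λI) = λ^2 + 2λ - 15.
λ = -5, 3: opposite signs.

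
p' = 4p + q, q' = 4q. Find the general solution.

Coefficient matrix A = [[4, 1], [0, 4]].
Characteristic polynomial det(A - λI) = λ^2 - 8λ + 16 = 0.
Single eigenvalue λ = 4 with algebraic multiplicity 2.
Eigenvector v = (1,0); generalized eigenvector w with (A-λI)w=v is (-1,1).
General solution: e^(4t)[c_1·v + c_2·(t·v + w)].

p(t) = c_1e^(4t) + c_2te^(4t) - c_2e^(4t), q(t) = c_2e^(4t)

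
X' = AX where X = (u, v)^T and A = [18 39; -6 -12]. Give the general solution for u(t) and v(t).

Coefficient matrix A = [[18, 39], [-6, -12]].
Characteristic polynomial det(A - λI) = λ^2 - 6λ + 18 = 0.
Eigenvalues λ = 3 ± 3i (complex conjugate pair).
For λ=3+3i: an eigenvector is (3,-1) - i(2,-1) = (3 - 2i, -1 + i).
A real fundamental pair from Re and Im of e^((3+3i)t)v: X_1 = e^(3t)(cos(3t)·(3,-1) + sin(3t)·(2,-1)), X_2 = e^(3t)(sin(3t)·(3,-1) - cos(3t)·(2,-1)).
General solution: C_1X_1 + C_2X_2.

u(t) = 2C_1e^(3t)sin(3t) + 3C_1e^(3t)cos(3t) + 3C_2e^(3t)sin(3t) - 2C_2e^(3t)cos(3t), v(t) = -C_1e^(3t)sin(3t) - C_1e^(3t)cos(3t) - C_2e^(3t)sin(3t) + C_2e^(3t)cos(3t)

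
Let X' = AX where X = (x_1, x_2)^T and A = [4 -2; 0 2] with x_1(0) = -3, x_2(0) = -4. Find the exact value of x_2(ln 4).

A = [[4,-2],[0,2]]; eigenvalues λ = 4, 2.
Eigenvectors: (-1,0) for λ=4, (1,1) for λ=2.
From the initial condition, c_1 = -1, c_2 = -4.
x_2(ln 4) = (-1)(4^4)(0) + (-4)(4^2)(1) = -64.

-64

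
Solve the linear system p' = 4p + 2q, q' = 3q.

Coefficient matrix A = [[4, 2], [0, 3]].
Characteristic polynomial det(A - λI) = λ^2 - 7λ + 12 = 0.
Eigenvalues λ = 4, 3.
For λ=4: (A-λI) row 1 is [0, 2], so an eigenvector is (1, 0).
For λ=3: (A-λI) row 1 is [1, 2], so an eigenvector is (2, -1).
General solution: K_1e^(4t)(1,0) + K_2e^(3t)(2,-1).

p(t) = K_1e^(4t) + 2K_2e^(3t), q(t) = -K_2e^(3t)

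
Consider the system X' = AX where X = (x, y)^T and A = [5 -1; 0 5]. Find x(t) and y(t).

Coefficient matrix A = [[5, -1], [0, 5]].
Characteristic polynomial det(A - λI) = λ^2 - 10λ + 25 = 0.
Single eigenvalue λ = 5 with algebraic multiplicity 2.
Eigenvector v = (-1,0); generalized eigenvector w with (A-λI)w=v is (-3,1).
General solution: e^(5t)[C_1·v + C_2·(t·v + w)].

x(t) = -C_1e^(5t) - C_2te^(5t) - 3C_2e^(5t), y(t) = C_2e^(5t)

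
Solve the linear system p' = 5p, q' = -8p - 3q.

p(t) = c_1e^(5t), q(t) = -c_1e^(5t) - c_2e^(-3t)

Coefficient matrix A = [[5, 0], [-8, -3]].
Characteristic polynomial det(A - λI) = λ^2 - 2λ - 15 = 0.
Eigenvalues λ = 5, -3.
For λ=5: (A-λI) row 2 is [-8, -8], so an eigenvector is (1, -1).
For λ=-3: (A-λI) row 1 is [8, 0], so an eigenvector is (0, -1).
General solution: c_1e^(5t)(1,-1) + c_2e^(-3t)(0,-1).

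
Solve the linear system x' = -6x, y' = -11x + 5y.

Coefficient matrix A = [[-6, 0], [-11, 5]].
Characteristic polynomial det(A - λI) = λ^2 + λ - 30 = 0.
Eigenvalues λ = 5, -6.
For λ=5: (A-λI) row 1 is [-11, 0], so an eigenvector is (0, 1).
For λ=-6: (A-λI) row 2 is [-11, 11], so an eigenvector is (-1, -1).
General solution: C_1e^(5t)(0,1) + C_2e^(-6t)(-1,-1).

x(t) = -C_2e^(-6t), y(t) = C_1e^(5t) - C_2e^(-6t)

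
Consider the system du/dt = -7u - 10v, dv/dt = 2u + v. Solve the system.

Coefficient matrix A = [[-7, -10], [2, 1]].
Characteristic polynomial det(A - λI) = λ^2 + 6λ + 13 = 0.
Eigenvalues λ = -3 ± 2i (complex conjugate pair).
For λ=-3+2i: an eigenvector is (1,0) - i(-2,1) = (1 + 2i, 0 - i).
A real fundamental pair from Re and Im of e^((-3+2i)t)v: X_1 = e^(-3t)(cos(2t)·(1,0) + sin(2t)·(-2,1)), X_2 = e^(-3t)(sin(2t)·(1,0) - cos(2t)·(-2,1)).
General solution: K_1X_1 + K_2X_2.

u(t) = -2K_1e^(-3t)sin(2t) + K_1e^(-3t)cos(2t) + K_2e^(-3t)sin(2t) + 2K_2e^(-3t)cos(2t), v(t) = K_1e^(-3t)sin(2t) - K_2e^(-3t)cos(2t)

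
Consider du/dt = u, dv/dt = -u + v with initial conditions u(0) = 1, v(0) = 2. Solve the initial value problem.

Coefficient matrix A = [[1, 0], [-1, 1]].
Characteristic polynomial det(A - λI) = λ^2 - 2λ + 1 = 0.
Single eigenvalue λ = 1 with algebraic multiplicity 2.
Eigenvector v = (0,-1); generalized eigenvector w with (A-λI)w=v is (1,1).
General solution: e^(t)[K_1·v + K_2·(t·v + w)].
Applying u(0)=1, v(0)=2 gives K_1=-1, K_2=1.

u(t) = e^(t), v(t) = -te^(t) + 2e^(t)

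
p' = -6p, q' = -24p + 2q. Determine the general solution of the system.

p(t) = -C_1e^(-6t), q(t) = -3C_1e^(-6t) + C_2e^(2t)

Coefficient matrix A = [[-6, 0], [-24, 2]].
Characteristic polynomial det(A - λI) = λ^2 + 4λ - 12 = 0.
Eigenvalues λ = -6, 2.
For λ=-6: (A-λI) row 2 is [-24, 8], so an eigenvector is (-1, -3).
For λ=2: (A-λI) row 1 is [-8, 0], so an eigenvector is (0, 1).
General solution: C_1e^(-6t)(-1,-3) + C_2e^(2t)(0,1).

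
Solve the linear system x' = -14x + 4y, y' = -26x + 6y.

x(t) = c_1e^(-4t)sin(2t) + c_1e^(-4t)cos(2t) + c_2e^(-4t)sin(2t) - c_2e^(-4t)cos(2t), y(t) = 2c_1e^(-4t)sin(2t) + 3c_1e^(-4t)cos(2t) + 3c_2e^(-4t)sin(2t) - 2c_2e^(-4t)cos(2t)

Coefficient matrix A = [[-14, 4], [-26, 6]].
Characteristic polynomial det(A - λI) = λ^2 + 8λ + 20 = 0.
Eigenvalues λ = -4 ± 2i (complex conjugate pair).
For λ=-4+2i: an eigenvector is (1,3) - i(1,2) = (1 - i, 3 - 2i).
A real fundamental pair from Re and Im of e^((-4+2i)t)v: X_1 = e^(-4t)(cos(2t)·(1,3) + sin(2t)·(1,2)), X_2 = e^(-4t)(sin(2t)·(1,3) - cos(2t)·(1,2)).
General solution: c_1X_1 + c_2X_2.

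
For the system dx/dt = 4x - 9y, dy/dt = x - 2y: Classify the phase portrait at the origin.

A = [[4,-9],[1,-2]]; det(A-λI) = λ^2 - 2λ + 1.
repeated λ = 1 with a single eigenvector.

unstable improper node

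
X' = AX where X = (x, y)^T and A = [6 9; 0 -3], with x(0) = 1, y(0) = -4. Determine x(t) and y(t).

Coefficient matrix A = [[6, 9], [0, -3]].
Characteristic polynomial det(A - λI) = λ^2 - 3λ - 18 = 0.
Eigenvalues λ = 6, -3.
For λ=6: (A-λI) row 1 is [0, 9], so an eigenvector is (-1, 0).
For λ=-3: (A-λI) row 1 is [9, 9], so an eigenvector is (1, -1).
General solution: K_1e^(6t)(-1,0) + K_2e^(-3t)(1,-1).
Applying x(0)=1, y(0)=-4 gives K_1=3, K_2=4.

x(t) = -3e^(6t) + 4e^(-3t), y(t) = -4e^(-3t)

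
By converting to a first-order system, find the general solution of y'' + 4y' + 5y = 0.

y(t) = c_1e^(-2t)cos(t) + c_2e^(-2t)sin(t)

Let x_1 = y, x_2 = y'. Then x_1' = x_2 and x_2' = -5x_1 - 4x_2.
A = [[0,1],[-5,-4]]; det(A-λI) = λ^2 + 4λ + 5.
Eigenvalues λ = -2 ± i.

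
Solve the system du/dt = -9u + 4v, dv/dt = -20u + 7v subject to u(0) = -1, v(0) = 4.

u(t) = 6e^(-t)sin(4t) - e^(-t)cos(4t), v(t) = 13e^(-t)sin(4t) + 4e^(-t)cos(4t)

Coefficient matrix A = [[-9, 4], [-20, 7]].
Characteristic polynomial det(A - λI) = λ^2 + 2λ + 17 = 0.
Eigenvalues λ = -1 ± 4i (complex conjugate pair).
For λ=-1+4i: an eigenvector is (-1,-2) - i(0,1) = (-1, -2 - i).
A real fundamental pair from Re and Im of e^((-1+4i)t)v: X_1 = e^(-t)(cos(4t)·(-1,-2) + sin(4t)·(0,1)), X_2 = e^(-t)(sin(4t)·(-1,-2) - cos(4t)·(0,1)).
General solution: c_1X_1 + c_2X_2.
Applying u(0)=-1, v(0)=4 gives c_1=1, c_2=-6.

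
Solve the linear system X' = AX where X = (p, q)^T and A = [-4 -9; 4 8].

Coefficient matrix A = [[-4, -9], [4, 8]].
Characteristic polynomial det(A - λI) = λ^2 - 4λ + 4 = 0.
Single eigenvalue λ = 2 with algebraic multiplicity 2.
Eigenvector v = (-3,2); generalized eigenvector w with (A-λI)w=v is (-1,1).
General solution: e^(2t)[c_1·v + c_2·(t·v + w)].

p(t) = -3c_1e^(2t) - 3c_2te^(2t) - c_2e^(2t), q(t) = 2c_1e^(2t) + 2c_2te^(2t) + c_2e^(2t)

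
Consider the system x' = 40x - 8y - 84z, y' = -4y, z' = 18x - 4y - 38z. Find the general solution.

x(t) = -2K_1e^(-2t) + 4K_2e^(-4t) + 7K_3e^(4t), y(t) = K_2e^(-4t), z(t) = -K_1e^(-2t) + 2K_2e^(-4t) + 3K_3e^(4t)

Coefficient matrix A = [[40, -8, -84], [0, -4, 0], [18, -4, -38]].
det(A - λI) = 0 gives eigenvalues λ = -2, -4, 4.
For λ=-2: eigenvector (-2,0,-1).
For λ=-4: eigenvector (4,1,2).
For λ=4: eigenvector (7,0,3).
General solution: K_1e^(-2t)(-2,0,-1) + K_2e^(-4t)(4,1,2) + K_3e^(4t)(7,0,3).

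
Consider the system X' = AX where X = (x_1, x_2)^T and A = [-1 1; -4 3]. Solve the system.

x_1(t) = K_1e^(t) + K_2te^(t) - 2K_2e^(t), x_2(t) = 2K_1e^(t) + 2K_2te^(t) - 3K_2e^(t)

Coefficient matrix A = [[-1, 1], [-4, 3]].
Characteristic polynomial det(A - λI) = λ^2 - 2λ + 1 = 0.
Single eigenvalue λ = 1 with algebraic multiplicity 2.
Eigenvector v = (1,2); generalized eigenvector w with (A-λI)w=v is (-2,-3).
General solution: e^(t)[K_1·v + K_2·(t·v + w)].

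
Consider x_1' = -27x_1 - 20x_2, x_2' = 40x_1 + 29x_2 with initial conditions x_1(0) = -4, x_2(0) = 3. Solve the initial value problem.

x_1(t) = 13e^(t)sin(4t) - 4e^(t)cos(4t), x_2(t) = -19e^(t)sin(4t) + 3e^(t)cos(4t)

Coefficient matrix A = [[-27, -20], [40, 29]].
Characteristic polynomial det(A - λI) = λ^2 - 2λ + 17 = 0.
Eigenvalues λ = 1 ± 4i (complex conjugate pair).
For λ=1+4i: an eigenvector is (-2,3) - i(-1,1) = (-2 + i, 3 - i).
A real fundamental pair from Re and Im of e^((1+4i)t)v: X_1 = e^(t)(cos(4t)·(-2,3) + sin(4t)·(-1,1)), X_2 = e^(t)(sin(4t)·(-2,3) - cos(4t)·(-1,1)).
General solution: c_1X_1 + c_2X_2.
Applying x_1(0)=-4, x_2(0)=3 gives c_1=-1, c_2=-6.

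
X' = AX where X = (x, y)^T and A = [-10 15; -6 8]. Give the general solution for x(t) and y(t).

Coefficient matrix A = [[-10, 15], [-6, 8]].
Characteristic polynomial det(A - λI) = λ^2 + 2λ + 10 = 0.
Eigenvalues λ = -1 ± 3i (complex conjugate pair).
For λ=-1+3i: an eigenvector is (2,1) - i(-1,-1) = (2 + i, 1 + i).
A real fundamental pair from Re and Im of e^((-1+3i)t)v: X_1 = e^(-t)(cos(3t)·(2,1) + sin(3t)·(-1,-1)), X_2 = e^(-t)(sin(3t)·(2,1) - cos(3t)·(-1,-1)).
General solution: K_1X_1 + K_2X_2.

x(t) = -K_1e^(-t)sin(3t) + 2K_1e^(-t)cos(3t) + 2K_2e^(-t)sin(3t) + K_2e^(-t)cos(3t), y(t) = -K_1e^(-t)sin(3t) + K_1e^(-t)cos(3t) + K_2e^(-t)sin(3t) + K_2e^(-t)cos(3t)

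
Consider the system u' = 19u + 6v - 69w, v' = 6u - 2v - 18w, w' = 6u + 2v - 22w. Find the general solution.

Coefficient matrix A = [[19, 6, -69], [6, -2, -18], [6, 2, -22]].
det(A - λI) = 0 gives eigenvalues λ = -2, 1, -4.
For λ=-2: eigenvector (3,1,1).
For λ=1: eigenvector (7,2,2).
For λ=-4: eigenvector (3,0,1).
General solution: c_1e^(-2t)(3,1,1) + c_2e^(t)(7,2,2) + c_3e^(-4t)(3,0,1).

u(t) = 3c_1e^(-2t) + 7c_2e^(t) + 3c_3e^(-4t), v(t) = c_1e^(-2t) + 2c_2e^(t), w(t) = c_1e^(-2t) + 2c_2e^(t) + c_3e^(-4t)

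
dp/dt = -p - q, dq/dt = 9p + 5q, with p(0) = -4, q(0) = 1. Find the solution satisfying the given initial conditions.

Coefficient matrix A = [[-1, -1], [9, 5]].
Characteristic polynomial det(A - λI) = λ^2 - 4λ + 4 = 0.
Single eigenvalue λ = 2 with algebraic multiplicity 2.
Eigenvector v = (-1,3); generalized eigenvector w with (A-λI)w=v is (1,-2).
General solution: e^(2t)[C_1·v + C_2·(t·v + w)].
Applying p(0)=-4, q(0)=1 gives C_1=-7, C_2=-11.

p(t) = 11te^(2t) - 4e^(2t), q(t) = -33te^(2t) + e^(2t)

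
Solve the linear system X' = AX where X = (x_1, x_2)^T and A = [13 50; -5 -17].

x_1(t) = -3C_1e^(-2t)sin(5t) - C_1e^(-2t)cos(5t) - C_2e^(-2t)sin(5t) + 3C_2e^(-2t)cos(5t), x_2(t) = C_1e^(-2t)sin(5t) - C_2e^(-2t)cos(5t)

Coefficient matrix A = [[13, 50], [-5, -17]].
Characteristic polynomial det(A - λI) = λ^2 + 4λ + 29 = 0.
Eigenvalues λ = -2 ± 5i (complex conjugate pair).
For λ=-2+5i: an eigenvector is (-1,0) - i(-3,1) = (-1 + 3i, 0 - i).
A real fundamental pair from Re and Im of e^((-2+5i)t)v: X_1 = e^(-2t)(cos(5t)·(-1,0) + sin(5t)·(-3,1)), X_2 = e^(-2t)(sin(5t)·(-1,0) - cos(5t)·(-3,1)).
General solution: C_1X_1 + C_2X_2.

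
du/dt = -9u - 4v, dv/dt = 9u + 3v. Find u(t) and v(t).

Coefficient matrix A = [[-9, -4], [9, 3]].
Characteristic polynomial det(A - λI) = λ^2 + 6λ + 9 = 0.
Single eigenvalue λ = -3 with algebraic multiplicity 2.
Eigenvector v = (-2,3); generalized eigenvector w with (A-λI)w=v is (1,-1).
General solution: e^(-3t)[c_1·v + c_2·(t·v + w)].

u(t) = -2c_1e^(-3t) - 2c_2te^(-3t) + c_2e^(-3t), v(t) = 3c_1e^(-3t) + 3c_2te^(-3t) - c_2e^(-3t)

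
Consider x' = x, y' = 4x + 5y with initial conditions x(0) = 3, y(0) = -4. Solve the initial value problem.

x(t) = 3e^(t), y(t) = -e^(5t) - 3e^(t)

Coefficient matrix A = [[1, 0], [4, 5]].
Characteristic polynomial det(A - λI) = λ^2 - 6λ + 5 = 0.
Eigenvalues λ = 5, 1.
For λ=5: (A-λI) row 1 is [-4, 0], so an eigenvector is (0, -1).
For λ=1: (A-λI) row 2 is [4, 4], so an eigenvector is (-1, 1).
General solution: K_1e^(5t)(0,-1) + K_2e^(t)(-1,1).
Applying x(0)=3, y(0)=-4 gives K_1=1, K_2=-3.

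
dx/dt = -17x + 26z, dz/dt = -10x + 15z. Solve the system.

x(t) = -3c_1e^(-t)sin(2t) + 2c_1e^(-t)cos(2t) + 2c_2e^(-t)sin(2t) + 3c_2e^(-t)cos(2t), z(t) = -2c_1e^(-t)sin(2t) + c_1e^(-t)cos(2t) + c_2e^(-t)sin(2t) + 2c_2e^(-t)cos(2t)

Coefficient matrix A = [[-17, 26], [-10, 15]].
Characteristic polynomial det(A - λI) = λ^2 + 2λ + 5 = 0.
Eigenvalues λ = -1 ± 2i (complex conjugate pair).
For λ=-1+2i: an eigenvector is (2,1) - i(-3,-2) = (2 + 3i, 1 + 2i).
A real fundamental pair from Re and Im of e^((-1+2i)t)v: X_1 = e^(-t)(cos(2t)·(2,1) + sin(2t)·(-3,-2)), X_2 = e^(-t)(sin(2t)·(2,1) - cos(2t)·(-3,-2)).
General solution: c_1X_1 + c_2X_2.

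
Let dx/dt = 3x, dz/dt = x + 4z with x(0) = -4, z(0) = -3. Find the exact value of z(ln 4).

-1536

A = [[3,0],[1,4]]; eigenvalues λ = 4, 3.
Eigenvectors: (0,-1) for λ=4, (1,-1) for λ=3.
From the initial condition, c_1 = 7, c_2 = -4.
z(ln 4) = (7)(4^4)(-1) + (-4)(4^3)(-1) = -1536.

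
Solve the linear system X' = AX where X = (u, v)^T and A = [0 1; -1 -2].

Coefficient matrix A = [[0, 1], [-1, -2]].
Characteristic polynomial det(A - λI) = λ^2 + 2λ + 1 = 0.
Single eigenvalue λ = -1 with algebraic multiplicity 2.
Eigenvector v = (-1,1); generalized eigenvector w with (A-λI)w=v is (1,-2).
General solution: e^(-t)[C_1·v + C_2·(t·v + w)].

u(t) = -C_1e^(-t) - C_2te^(-t) + C_2e^(-t), v(t) = C_1e^(-t) + C_2te^(-t) - 2C_2e^(-t)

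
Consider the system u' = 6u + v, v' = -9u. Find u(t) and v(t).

u(t) = -C_1e^(3t) - C_2te^(3t), v(t) = 3C_1e^(3t) + 3C_2te^(3t) - C_2e^(3t)

Coefficient matrix A = [[6, 1], [-9, 0]].
Characteristic polynomial det(A - λI) = λ^2 - 6λ + 9 = 0.
Single eigenvalue λ = 3 with algebraic multiplicity 2.
Eigenvector v = (-1,3); generalized eigenvector w with (A-λI)w=v is (0,-1).
General solution: e^(3t)[C_1·v + C_2·(t·v + w)].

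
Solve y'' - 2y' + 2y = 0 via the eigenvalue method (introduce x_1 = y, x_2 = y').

y(t) = c_1e^(t)cos(t) + c_2e^(t)sin(t)

Let x_1 = y, x_2 = y'. Then x_1' = x_2 and x_2' = -2x_1 + 2x_2.
A = [[0,1],[-2,2]]; det(A-λI) = λ^2 - 2λ + 2.
Eigenvalues λ = 1 ± i.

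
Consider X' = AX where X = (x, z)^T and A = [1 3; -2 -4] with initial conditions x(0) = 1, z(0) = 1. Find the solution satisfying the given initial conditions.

Coefficient matrix A = [[1, 3], [-2, -4]].
Characteristic polynomial det(A - λI) = λ^2 + 3λ + 2 = 0.
Eigenvalues λ = -1, -2.
For λ=-1: (A-λI) row 1 is [2, 3], so an eigenvector is (-3, 2).
For λ=-2: (A-λI) row 1 is [3, 3], so an eigenvector is (1, -1).
General solution: K_1e^(-t)(-3,2) + K_2e^(-2t)(1,-1).
Applying x(0)=1, z(0)=1 gives K_1=-2, K_2=-5.

x(t) = 6e^(-t) - 5e^(-2t), z(t) = -4e^(-t) + 5e^(-2t)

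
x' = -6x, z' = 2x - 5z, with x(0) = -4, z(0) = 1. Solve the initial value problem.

Coefficient matrix A = [[-6, 0], [2, -5]].
Characteristic polynomial det(A - λI) = λ^2 + 11λ + 30 = 0.
Eigenvalues λ = -5, -6.
For λ=-5: (A-λI) row 1 is [-1, 0], so an eigenvector is (0, -1).
For λ=-6: (A-λI) row 2 is [2, 1], so an eigenvector is (-1, 2).
General solution: c_1e^(-5t)(0,-1) + c_2e^(-6t)(-1,2).
Applying x(0)=-4, z(0)=1 gives c_1=7, c_2=4.

x(t) = -4e^(-6t), z(t) = -7e^(-5t) + 8e^(-6t)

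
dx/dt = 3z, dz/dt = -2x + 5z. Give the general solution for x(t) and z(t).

Coefficient matrix A = [[0, 3], [-2, 5]].
Characteristic polynomial det(A - λI) = λ^2 - 5λ + 6 = 0.
Eigenvalues λ = 3, 2.
For λ=3: (A-λI) row 1 is [-3, 3], so an eigenvector is (-1, -1).
For λ=2: (A-λI) row 1 is [-2, 3], so an eigenvector is (3, 2).
General solution: c_1e^(3t)(-1,-1) + c_2e^(2t)(3,2).

x(t) = -c_1e^(3t) + 3c_2e^(2t), z(t) = -c_1e^(3t) + 2c_2e^(2t)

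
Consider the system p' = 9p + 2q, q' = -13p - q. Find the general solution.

Coefficient matrix A = [[9, 2], [-13, -1]].
Characteristic polynomial det(A - λI) = λ^2 - 8λ + 17 = 0.
Eigenvalues λ = 4 ± i (complex conjugate pair).
For λ=4+i: an eigenvector is (-1,2) - i(-1,3) = (-1 + i, 2 - 3i).
A real fundamental pair from Re and Im of e^((4+i)t)v: X_1 = e^(4t)(cos(t)·(-1,2) + sin(t)·(-1,3)), X_2 = e^(4t)(sin(t)·(-1,2) - cos(t)·(-1,3)).
General solution: C_1X_1 + C_2X_2.

p(t) = -C_1e^(4t)sin(t) - C_1e^(4t)cos(t) - C_2e^(4t)sin(t) + C_2e^(4t)cos(t), q(t) = 3C_1e^(4t)sin(t) + 2C_1e^(4t)cos(t) + 2C_2e^(4t)sin(t) - 3C_2e^(4t)cos(t)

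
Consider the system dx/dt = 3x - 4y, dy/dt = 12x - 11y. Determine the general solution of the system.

Coefficient matrix A = [[3, -4], [12, -11]].
Characteristic polynomial det(A - λI) = λ^2 + 8λ + 15 = 0.
Eigenvalues λ = -5, -3.
For λ=-5: (A-λI) row 1 is [8, -4], so an eigenvector is (1, 2).
For λ=-3: (A-λI) row 1 is [6, -4], so an eigenvector is (2, 3).
General solution: C_1e^(-5t)(1,2) + C_2e^(-3t)(2,3).

x(t) = C_1e^(-5t) + 2C_2e^(-3t), y(t) = 2C_1e^(-5t) + 3C_2e^(-3t)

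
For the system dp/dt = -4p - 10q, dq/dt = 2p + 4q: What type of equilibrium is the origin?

A = [[-4,-10],[2,4]]; det(A-λI) = λ^2 + 4.
λ = 0 ± 2i: zero real part.

center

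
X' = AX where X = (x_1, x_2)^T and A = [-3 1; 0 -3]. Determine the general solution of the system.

Coefficient matrix A = [[-3, 1], [0, -3]].
Characteristic polynomial det(A - λI) = λ^2 + 6λ + 9 = 0.
Single eigenvalue λ = -3 with algebraic multiplicity 2.
Eigenvector v = (1,0); generalized eigenvector w with (A-λI)w=v is (-1,1).
General solution: e^(-3t)[K_1·v + K_2·(t·v + w)].

x_1(t) = K_1e^(-3t) + K_2te^(-3t) - K_2e^(-3t), x_2(t) = K_2e^(-3t)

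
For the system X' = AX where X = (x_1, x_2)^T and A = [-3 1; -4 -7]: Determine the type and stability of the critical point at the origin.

stable improper node

A = [[-3,1],[-4,-7]]; det(A-λI) = λ^2 + 10λ + 25.
repeated λ = -5 with a single eigenvector.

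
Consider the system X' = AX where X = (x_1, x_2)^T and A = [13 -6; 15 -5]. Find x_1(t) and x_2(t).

Coefficient matrix A = [[13, -6], [15, -5]].
Characteristic polynomial det(A - λI) = λ^2 - 8λ + 25 = 0.
Eigenvalues λ = 4 ± 3i (complex conjugate pair).
For λ=4+3i: an eigenvector is (1,1) - i(1,2) = (1 - i, 1 - 2i).
A real fundamental pair from Re and Im of e^((4+3i)t)v: X_1 = e^(4t)(cos(3t)·(1,1) + sin(3t)·(1,2)), X_2 = e^(4t)(sin(3t)·(1,1) - cos(3t)·(1,2)).
General solution: c_1X_1 + c_2X_2.

x_1(t) = c_1e^(4t)sin(3t) + c_1e^(4t)cos(3t) + c_2e^(4t)sin(3t) - c_2e^(4t)cos(3t), x_2(t) = 2c_1e^(4t)sin(3t) + c_1e^(4t)cos(3t) + c_2e^(4t)sin(3t) - 2c_2e^(4t)cos(3t)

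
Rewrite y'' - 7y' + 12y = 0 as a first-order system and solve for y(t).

Let x_1 = y, x_2 = y'. Then x_1' = x_2 and x_2' = -12x_1 + 7x_2.
A = [[0,1],[-12,7]]; det(A-λI) = λ^2 - 7λ + 12.
Eigenvalues λ = 4, 3 with eigenvectors (1,4), (1,3).

y(t) = K_1e^(4t) + K_2e^(3t)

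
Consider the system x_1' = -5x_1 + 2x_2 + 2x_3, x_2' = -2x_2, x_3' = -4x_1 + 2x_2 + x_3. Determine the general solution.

x_1(t) = K_1e^(-3t) + 2K_2e^(-2t) + K_3e^(-t), x_2(t) = K_2e^(-2t), x_3(t) = K_1e^(-3t) + 2K_2e^(-2t) + 2K_3e^(-t)

Coefficient matrix A = [[-5, 2, 2], [0, -2, 0], [-4, 2, 1]].
det(A - λI) = 0 gives eigenvalues λ = -3, -2, -1.
For λ=-3: eigenvector (1,0,1).
For λ=-2: eigenvector (2,1,2).
For λ=-1: eigenvector (1,0,2).
General solution: K_1e^(-3t)(1,0,1) + K_2e^(-2t)(2,1,2) + K_3e^(-t)(1,0,2).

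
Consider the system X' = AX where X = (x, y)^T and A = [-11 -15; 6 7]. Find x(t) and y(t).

x(t) = K_1e^(-2t)sin(3t) - 2K_1e^(-2t)cos(3t) - 2K_2e^(-2t)sin(3t) - K_2e^(-2t)cos(3t), y(t) = -K_1e^(-2t)sin(3t) + K_1e^(-2t)cos(3t) + K_2e^(-2t)sin(3t) + K_2e^(-2t)cos(3t)

Coefficient matrix A = [[-11, -15], [6, 7]].
Characteristic polynomial det(A - λI) = λ^2 + 4λ + 13 = 0.
Eigenvalues λ = -2 ± 3i (complex conjugate pair).
For λ=-2+3i: an eigenvector is (-2,1) - i(1,-1) = (-2 - i, 1 + i).
A real fundamental pair from Re and Im of e^((-2+3i)t)v: X_1 = e^(-2t)(cos(3t)·(-2,1) + sin(3t)·(1,-1)), X_2 = e^(-2t)(sin(3t)·(-2,1) - cos(3t)·(1,-1)).
General solution: K_1X_1 + K_2X_2.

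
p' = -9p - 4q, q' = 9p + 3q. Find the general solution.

Coefficient matrix A = [[-9, -4], [9, 3]].
Characteristic polynomial det(A - λI) = λ^2 + 6λ + 9 = 0.
Single eigenvalue λ = -3 with algebraic multiplicity 2.
Eigenvector v = (2,-3); generalized eigenvector w with (A-λI)w=v is (-1,1).
General solution: e^(-3t)[K_1·v + K_2·(t·v + w)].

p(t) = 2K_1e^(-3t) + 2K_2te^(-3t) - K_2e^(-3t), q(t) = -3K_1e^(-3t) - 3K_2te^(-3t) + K_2e^(-3t)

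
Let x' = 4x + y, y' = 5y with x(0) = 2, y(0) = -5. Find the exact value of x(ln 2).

-48

A = [[4,1],[0,5]]; eigenvalues λ = 5, 4.
Eigenvectors: (1,1) for λ=5, (-1,0) for λ=4.
From the initial condition, c_1 = -5, c_2 = -7.
x(ln 2) = (-5)(2^5)(1) + (-7)(2^4)(-1) = -48.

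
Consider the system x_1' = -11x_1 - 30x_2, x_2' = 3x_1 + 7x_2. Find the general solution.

Coefficient matrix A = [[-11, -30], [3, 7]].
Characteristic polynomial det(A - λI) = λ^2 + 4λ + 13 = 0.
Eigenvalues λ = -2 ± 3i (complex conjugate pair).
For λ=-2+3i: an eigenvector is (-1,0) - i(3,-1) = (-1 - 3i, 0 + i).
A real fundamental pair from Re and Im of e^((-2+3i)t)v: X_1 = e^(-2t)(cos(3t)·(-1,0) + sin(3t)·(3,-1)), X_2 = e^(-2t)(sin(3t)·(-1,0) - cos(3t)·(3,-1)).
General solution: C_1X_1 + C_2X_2.

x_1(t) = 3C_1e^(-2t)sin(3t) - C_1e^(-2t)cos(3t) - C_2e^(-2t)sin(3t) - 3C_2e^(-2t)cos(3t), x_2(t) = -C_1e^(-2t)sin(3t) + C_2e^(-2t)cos(3t)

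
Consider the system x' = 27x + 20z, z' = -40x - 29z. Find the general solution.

Coefficient matrix A = [[27, 20], [-40, -29]].
Characteristic polynomial det(A - λI) = λ^2 + 2λ + 17 = 0.
Eigenvalues λ = -1 ± 4i (complex conjugate pair).
For λ=-1+4i: an eigenvector is (-2,3) - i(1,-1) = (-2 - i, 3 + i).
A real fundamental pair from Re and Im of e^((-1+4i)t)v: X_1 = e^(-t)(cos(4t)·(-2,3) + sin(4t)·(1,-1)), X_2 = e^(-t)(sin(4t)·(-2,3) - cos(4t)·(1,-1)).
General solution: K_1X_1 + K_2X_2.

x(t) = K_1e^(-t)sin(4t) - 2K_1e^(-t)cos(4t) - 2K_2e^(-t)sin(4t) - K_2e^(-t)cos(4t), z(t) = -K_1e^(-t)sin(4t) + 3K_1e^(-t)cos(4t) + 3K_2e^(-t)sin(4t) + K_2e^(-t)cos(4t)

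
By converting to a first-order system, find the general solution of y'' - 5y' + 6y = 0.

Let x_1 = y, x_2 = y'. Then x_1' = x_2 and x_2' = -6x_1 + 5x_2.
A = [[0,1],[-6,5]]; det(A-λI) = λ^2 - 5λ + 6.
Eigenvalues λ = 2, 3 with eigenvectors (1,2), (1,3).

y(t) = C_1e^(2t) + C_2e^(3t)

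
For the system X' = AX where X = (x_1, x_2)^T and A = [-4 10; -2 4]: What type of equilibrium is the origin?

A = [[-4,10],[-2,4]]; det(A-λI) = λ^2 + 4.
λ = 0 ± 2i: zero real part.

center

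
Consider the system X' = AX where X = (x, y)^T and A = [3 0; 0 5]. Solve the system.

Coefficient matrix A = [[3, 0], [0, 5]].
Characteristic polynomial det(A - λI) = λ^2 - 8λ + 15 = 0.
Eigenvalues λ = 5, 3.
For λ=5: (A-λI) row 1 is [-2, 0], so an eigenvector is (0, 1).
For λ=3: (A-λI) row 2 is [0, 2], so an eigenvector is (-1, 0).
General solution: K_1e^(5t)(0,1) + K_2e^(3t)(-1,0).

x(t) = -K_2e^(3t), y(t) = K_1e^(5t)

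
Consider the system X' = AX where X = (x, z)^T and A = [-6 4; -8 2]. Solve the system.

x(t) = -K_1e^(-2t)cos(4t) - K_2e^(-2t)sin(4t), z(t) = K_1e^(-2t)sin(4t) - K_1e^(-2t)cos(4t) - K_2e^(-2t)sin(4t) - K_2e^(-2t)cos(4t)

Coefficient matrix A = [[-6, 4], [-8, 2]].
Characteristic polynomial det(A - λI) = λ^2 + 4λ + 20 = 0.
Eigenvalues λ = -2 ± 4i (complex conjugate pair).
For λ=-2+4i: an eigenvector is (-1,-1) - i(0,1) = (-1, -1 - i).
A real fundamental pair from Re and Im of e^((-2+4i)t)v: X_1 = e^(-2t)(cos(4t)·(-1,-1) + sin(4t)·(0,1)), X_2 = e^(-2t)(sin(4t)·(-1,-1) - cos(4t)·(0,1)).
General solution: K_1X_1 + K_2X_2.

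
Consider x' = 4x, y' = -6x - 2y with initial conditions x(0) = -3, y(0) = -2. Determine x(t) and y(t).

x(t) = -3e^(4t), y(t) = 3e^(4t) - 5e^(-2t)

Coefficient matrix A = [[4, 0], [-6, -2]].
Characteristic polynomial det(A - λI) = λ^2 - 2λ - 8 = 0.
Eigenvalues λ = 4, -2.
For λ=4: (A-λI) row 2 is [-6, -6], so an eigenvector is (1, -1).
For λ=-2: (A-λI) row 1 is [6, 0], so an eigenvector is (0, -1).
General solution: C_1e^(4t)(1,-1) + C_2e^(-2t)(0,-1).
Applying x(0)=-3, y(0)=-2 gives C_1=-3, C_2=5.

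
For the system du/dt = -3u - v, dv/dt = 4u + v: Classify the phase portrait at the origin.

A = [[-3,-1],[4,1]]; det(A-λI) = λ^2 + 2λ + 1.
repeated λ = -1 with a single eigenvector.

stable improper node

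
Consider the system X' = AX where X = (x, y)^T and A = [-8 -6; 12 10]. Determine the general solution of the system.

x(t) = -K_1e^(4t) + K_2e^(-2t), y(t) = 2K_1e^(4t) - K_2e^(-2t)

Coefficient matrix A = [[-8, -6], [12, 10]].
Characteristic polynomial det(A - λI) = λ^2 - 2λ - 8 = 0.
Eigenvalues λ = 4, -2.
For λ=4: (A-λI) row 1 is [-12, -6], so an eigenvector is (-1, 2).
For λ=-2: (A-λI) row 1 is [-6, -6], so an eigenvector is (1, -1).
General solution: K_1e^(4t)(-1,2) + K_2e^(-2t)(1,-1).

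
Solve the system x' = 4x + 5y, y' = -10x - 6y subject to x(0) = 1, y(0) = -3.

Coefficient matrix A = [[4, 5], [-10, -6]].
Characteristic polynomial det(A - λI) = λ^2 + 2λ + 26 = 0.
Eigenvalues λ = -1 ± 5i (complex conjugate pair).
For λ=-1+5i: an eigenvector is (-1,1) - i(0,1) = (-1, 1 - i).
A real fundamental pair from Re and Im of e^((-1+5i)t)v: X_1 = e^(-t)(cos(5t)·(-1,1) + sin(5t)·(0,1)), X_2 = e^(-t)(sin(5t)·(-1,1) - cos(5t)·(0,1)).
General solution: K_1X_1 + K_2X_2.
Applying x(0)=1, y(0)=-3 gives K_1=-1, K_2=2.

x(t) = -2e^(-t)sin(5t) + e^(-t)cos(5t), y(t) = e^(-t)sin(5t) - 3e^(-t)cos(5t)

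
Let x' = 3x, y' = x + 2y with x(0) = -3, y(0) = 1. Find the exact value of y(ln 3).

A = [[3,0],[1,2]]; eigenvalues λ = 2, 3.
Eigenvectors: (0,1) for λ=2, (-1,-1) for λ=3.
From the initial condition, c_1 = 4, c_2 = 3.
y(ln 3) = (4)(3^2)(1) + (3)(3^3)(-1) = -45.

-45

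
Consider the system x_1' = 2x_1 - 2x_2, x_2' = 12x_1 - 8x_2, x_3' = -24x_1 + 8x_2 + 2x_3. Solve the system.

Coefficient matrix A = [[2, -2, 0], [12, -8, 0], [-24, 8, 2]].
det(A - λI) = 0 gives eigenvalues λ = 2, -4, -2.
For λ=2: eigenvector (0,0,1).
For λ=-4: eigenvector (1,3,0).
For λ=-2: eigenvector (1,2,2).
General solution: K_1e^(2t)(0,0,1) + K_2e^(-4t)(1,3,0) + K_3e^(-2t)(1,2,2).

x_1(t) = K_2e^(-4t) + K_3e^(-2t), x_2(t) = 3K_2e^(-4t) + 2K_3e^(-2t), x_3(t) = K_1e^(2t) + 2K_3e^(-2t)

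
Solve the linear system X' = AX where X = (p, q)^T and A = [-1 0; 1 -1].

Coefficient matrix A = [[-1, 0], [1, -1]].
Characteristic polynomial det(A - λI) = λ^2 + 2λ + 1 = 0.
Single eigenvalue λ = -1 with algebraic multiplicity 2.
Eigenvector v = (0,1); generalized eigenvector w with (A-λI)w=v is (1,3).
General solution: e^(-t)[C_1·v + C_2·(t·v + w)].

p(t) = C_2e^(-t), q(t) = C_1e^(-t) + C_2te^(-t) + 3C_2e^(-t)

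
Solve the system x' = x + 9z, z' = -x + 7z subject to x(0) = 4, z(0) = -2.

Coefficient matrix A = [[1, 9], [-1, 7]].
Characteristic polynomial det(A - λI) = λ^2 - 8λ + 16 = 0.
Single eigenvalue λ = 4 with algebraic multiplicity 2.
Eigenvector v = (-3,-1); generalized eigenvector w with (A-λI)w=v is (-2,-1).
General solution: e^(4t)[c_1·v + c_2·(t·v + w)].
Applying x(0)=4, z(0)=-2 gives c_1=-8, c_2=10.

x(t) = -30te^(4t) + 4e^(4t), z(t) = -10te^(4t) - 2e^(4t)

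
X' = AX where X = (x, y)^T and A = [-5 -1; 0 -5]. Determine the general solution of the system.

Coefficient matrix A = [[-5, -1], [0, -5]].
Characteristic polynomial det(A - λI) = λ^2 + 10λ + 25 = 0.
Single eigenvalue λ = -5 with algebraic multiplicity 2.
Eigenvector v = (1,0); generalized eigenvector w with (A-λI)w=v is (-2,-1).
General solution: e^(-5t)[C_1·v + C_2·(t·v + w)].

x(t) = C_1e^(-5t) + C_2te^(-5t) - 2C_2e^(-5t), y(t) = -C_2e^(-5t)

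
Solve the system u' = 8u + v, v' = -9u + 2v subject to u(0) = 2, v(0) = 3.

Coefficient matrix A = [[8, 1], [-9, 2]].
Characteristic polynomial det(A - λI) = λ^2 - 10λ + 25 = 0.
Single eigenvalue λ = 5 with algebraic multiplicity 2.
Eigenvector v = (-1,3); generalized eigenvector w with (A-λI)w=v is (0,-1).
General solution: e^(5t)[C_1·v + C_2·(t·v + w)].
Applying u(0)=2, v(0)=3 gives C_1=-2, C_2=-9.

u(t) = 9te^(5t) + 2e^(5t), v(t) = -27te^(5t) + 3e^(5t)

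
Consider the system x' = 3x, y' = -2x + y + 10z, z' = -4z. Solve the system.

Coefficient matrix A = [[3, 0, 0], [-2, 1, 10], [0, 0, -4]].
det(A - λI) = 0 gives eigenvalues λ = 3, 1, -4.
For λ=3: eigenvector (1,-1,0).
For λ=1: eigenvector (0,1,0).
For λ=-4: eigenvector (0,-2,1).
General solution: C_1e^(3t)(1,-1,0) + C_2e^(t)(0,1,0) + C_3e^(-4t)(0,-2,1).

x(t) = C_1e^(3t), y(t) = -C_1e^(3t) + C_2e^(t) - 2C_3e^(-4t), z(t) = C_3e^(-4t)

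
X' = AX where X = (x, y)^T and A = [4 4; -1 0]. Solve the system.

x(t) = 2K_1e^(2t) + 2K_2te^(2t) + 3K_2e^(2t), y(t) = -K_1e^(2t) - K_2te^(2t) - K_2e^(2t)

Coefficient matrix A = [[4, 4], [-1, 0]].
Characteristic polynomial det(A - λI) = λ^2 - 4λ + 4 = 0.
Single eigenvalue λ = 2 with algebraic multiplicity 2.
Eigenvector v = (2,-1); generalized eigenvector w with (A-λI)w=v is (3,-1).
General solution: e^(2t)[K_1·v + K_2·(t·v + w)].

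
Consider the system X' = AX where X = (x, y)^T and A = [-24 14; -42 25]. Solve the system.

x(t) = -K_1e^(4t) + 2K_2e^(-3t), y(t) = -2K_1e^(4t) + 3K_2e^(-3t)

Coefficient matrix A = [[-24, 14], [-42, 25]].
Characteristic polynomial det(A - λI) = λ^2 - λ - 12 = 0.
Eigenvalues λ = 4, -3.
For λ=4: (A-λI) row 1 is [-28, 14], so an eigenvector is (-1, -2).
For λ=-3: (A-λI) row 1 is [-21, 14], so an eigenvector is (2, 3).
General solution: K_1e^(4t)(-1,-2) + K_2e^(-3t)(2,3).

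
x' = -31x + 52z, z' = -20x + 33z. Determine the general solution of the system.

x(t) = 3C_1e^(t)sin(4t) - 2C_1e^(t)cos(4t) - 2C_2e^(t)sin(4t) - 3C_2e^(t)cos(4t), z(t) = 2C_1e^(t)sin(4t) - C_1e^(t)cos(4t) - C_2e^(t)sin(4t) - 2C_2e^(t)cos(4t)

Coefficient matrix A = [[-31, 52], [-20, 33]].
Characteristic polynomial det(A - λI) = λ^2 - 2λ + 17 = 0.
Eigenvalues λ = 1 ± 4i (complex conjugate pair).
For λ=1+4i: an eigenvector is (-2,-1) - i(3,2) = (-2 - 3i, -1 - 2i).
A real fundamental pair from Re and Im of e^((1+4i)t)v: X_1 = e^(t)(cos(4t)·(-2,-1) + sin(4t)·(3,2)), X_2 = e^(t)(sin(4t)·(-2,-1) - cos(4t)·(3,2)).
General solution: C_1X_1 + C_2X_2.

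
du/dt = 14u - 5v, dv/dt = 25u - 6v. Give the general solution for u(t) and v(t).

u(t) = -c_1e^(4t)cos(5t) - c_2e^(4t)sin(5t), v(t) = -c_1e^(4t)sin(5t) - 2c_1e^(4t)cos(5t) - 2c_2e^(4t)sin(5t) + c_2e^(4t)cos(5t)

Coefficient matrix A = [[14, -5], [25, -6]].
Characteristic polynomial det(A - λI) = λ^2 - 8λ + 41 = 0.
Eigenvalues λ = 4 ± 5i (complex conjugate pair).
For λ=4+5i: an eigenvector is (-1,-2) - i(0,-1) = (-1, -2 + i).
A real fundamental pair from Re and Im of e^((4+5i)t)v: X_1 = e^(4t)(cos(5t)·(-1,-2) + sin(5t)·(0,-1)), X_2 = e^(4t)(sin(5t)·(-1,-2) - cos(5t)·(0,-1)).
General solution: c_1X_1 + c_2X_2.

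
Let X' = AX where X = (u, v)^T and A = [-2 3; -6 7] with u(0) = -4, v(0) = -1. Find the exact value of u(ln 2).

34

A = [[-2,3],[-6,7]]; eigenvalues λ = 4, 1.
Eigenvectors: (1,2) for λ=4, (1,1) for λ=1.
From the initial condition, c_1 = 3, c_2 = -7.
u(ln 2) = (3)(2^4)(1) + (-7)(2^1)(1) = 34.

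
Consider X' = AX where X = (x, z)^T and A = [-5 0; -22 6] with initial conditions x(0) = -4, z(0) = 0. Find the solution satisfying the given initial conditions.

Coefficient matrix A = [[-5, 0], [-22, 6]].
Characteristic polynomial det(A - λI) = λ^2 - λ - 30 = 0.
Eigenvalues λ = -5, 6.
For λ=-5: (A-λI) row 2 is [-22, 11], so an eigenvector is (1, 2).
For λ=6: (A-λI) row 1 is [-11, 0], so an eigenvector is (0, -1).
General solution: c_1e^(-5t)(1,2) + c_2e^(6t)(0,-1).
Applying x(0)=-4, z(0)=0 gives c_1=-4, c_2=-8.

x(t) = -4e^(-5t), z(t) = 8e^(6t) - 8e^(-5t)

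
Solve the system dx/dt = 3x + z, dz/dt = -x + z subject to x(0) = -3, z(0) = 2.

x(t) = -te^(2t) - 3e^(2t), z(t) = te^(2t) + 2e^(2t)

Coefficient matrix A = [[3, 1], [-1, 1]].
Characteristic polynomial det(A - λI) = λ^2 - 4λ + 4 = 0.
Single eigenvalue λ = 2 with algebraic multiplicity 2.
Eigenvector v = (1,-1); generalized eigenvector w with (A-λI)w=v is (2,-1).
General solution: e^(2t)[K_1·v + K_2·(t·v + w)].
Applying x(0)=-3, z(0)=2 gives K_1=-1, K_2=-1.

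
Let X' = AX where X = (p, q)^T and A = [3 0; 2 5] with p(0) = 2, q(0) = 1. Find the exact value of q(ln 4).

A = [[3,0],[2,5]]; eigenvalues λ = 3, 5.
Eigenvectors: (1,-1) for λ=3, (0,-1) for λ=5.
From the initial condition, c_1 = 2, c_2 = -3.
q(ln 4) = (2)(4^3)(-1) + (-3)(4^5)(-1) = 2944.

2944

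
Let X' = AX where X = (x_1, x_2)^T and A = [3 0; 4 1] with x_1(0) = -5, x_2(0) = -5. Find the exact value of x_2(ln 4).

-620

A = [[3,0],[4,1]]; eigenvalues λ = 1, 3.
Eigenvectors: (0,-1) for λ=1, (1,2) for λ=3.
From the initial condition, c_1 = -5, c_2 = -5.
x_2(ln 4) = (-5)(4^1)(-1) + (-5)(4^3)(2) = -620.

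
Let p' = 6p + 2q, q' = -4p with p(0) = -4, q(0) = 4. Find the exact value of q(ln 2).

64

A = [[6,2],[-4,0]]; eigenvalues λ = 2, 4.
Eigenvectors: (-1,2) for λ=2, (-1,1) for λ=4.
From the initial condition, c_1 = 0, c_2 = 4.
q(ln 2) = (0)(2^2)(2) + (4)(2^4)(1) = 64.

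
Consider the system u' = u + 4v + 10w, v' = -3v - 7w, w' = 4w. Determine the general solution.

Coefficient matrix A = [[1, 4, 10], [0, -3, -7], [0, 0, 4]].
det(A - λI) = 0 gives eigenvalues λ = 4, -3, 1.
For λ=4: eigenvector (2,-1,1).
For λ=-3: eigenvector (-1,1,0).
For λ=1: eigenvector (1,0,0).
General solution: c_1e^(4t)(2,-1,1) + c_2e^(-3t)(-1,1,0) + c_3e^(t)(1,0,0).

u(t) = 2c_1e^(4t) - c_2e^(-3t) + c_3e^(t), v(t) = -c_1e^(4t) + c_2e^(-3t), w(t) = c_1e^(4t)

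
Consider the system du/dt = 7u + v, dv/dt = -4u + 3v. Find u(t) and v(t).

u(t) = c_1e^(5t) + c_2te^(5t) + c_2e^(5t), v(t) = -2c_1e^(5t) - 2c_2te^(5t) - c_2e^(5t)

Coefficient matrix A = [[7, 1], [-4, 3]].
Characteristic polynomial det(A - λI) = λ^2 - 10λ + 25 = 0.
Single eigenvalue λ = 5 with algebraic multiplicity 2.
Eigenvector v = (1,-2); generalized eigenvector w with (A-λI)w=v is (1,-1).
General solution: e^(5t)[c_1·v + c_2·(t·v + w)].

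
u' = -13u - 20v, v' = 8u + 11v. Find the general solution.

Coefficient matrix A = [[-13, -20], [8, 11]].
Characteristic polynomial det(A - λI) = λ^2 + 2λ + 17 = 0.
Eigenvalues λ = -1 ± 4i (complex conjugate pair).
For λ=-1+4i: an eigenvector is (-1,1) - i(-2,1) = (-1 + 2i, 1 - i).
A real fundamental pair from Re and Im of e^((-1+4i)t)v: X_1 = e^(-t)(cos(4t)·(-1,1) + sin(4t)·(-2,1)), X_2 = e^(-t)(sin(4t)·(-1,1) - cos(4t)·(-2,1)).
General solution: c_1X_1 + c_2X_2.

u(t) = -2c_1e^(-t)sin(4t) - c_1e^(-t)cos(4t) - c_2e^(-t)sin(4t) + 2c_2e^(-t)cos(4t), v(t) = c_1e^(-t)sin(4t) + c_1e^(-t)cos(4t) + c_2e^(-t)sin(4t) - c_2e^(-t)cos(4t)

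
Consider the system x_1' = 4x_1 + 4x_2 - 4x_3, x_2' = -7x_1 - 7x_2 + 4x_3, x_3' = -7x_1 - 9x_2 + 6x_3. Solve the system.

x_1(t) = C_1e^(4t) + 2C_3e^(2t), x_2(t) = -C_1e^(4t) + C_2e^(-3t) - 2C_3e^(2t), x_3(t) = -C_1e^(4t) + C_2e^(-3t) - C_3e^(2t)

Coefficient matrix A = [[4, 4, -4], [-7, -7, 4], [-7, -9, 6]].
det(A - λI) = 0 gives eigenvalues λ = 4, -3, 2.
For λ=4: eigenvector (1,-1,-1).
For λ=-3: eigenvector (0,1,1).
For λ=2: eigenvector (2,-2,-1).
General solution: C_1e^(4t)(1,-1,-1) + C_2e^(-3t)(0,1,1) + C_3e^(2t)(2,-2,-1).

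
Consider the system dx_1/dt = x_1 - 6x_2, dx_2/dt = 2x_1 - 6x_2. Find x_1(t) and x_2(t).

Coefficient matrix A = [[1, -6], [2, -6]].
Characteristic polynomial det(A - λI) = λ^2 + 5λ + 6 = 0.
Eigenvalues λ = -3, -2.
For λ=-3: (A-λI) row 1 is [4, -6], so an eigenvector is (3, 2).
For λ=-2: (A-λI) row 1 is [3, -6], so an eigenvector is (-2, -1).
General solution: K_1e^(-3t)(3,2) + K_2e^(-2t)(-2,-1).

x_1(t) = 3K_1e^(-3t) - 2K_2e^(-2t), x_2(t) = 2K_1e^(-3t) - K_2e^(-2t)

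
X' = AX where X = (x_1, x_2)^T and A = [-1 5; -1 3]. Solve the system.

x_1(t) = -K_1e^(t)sin(t) - 2K_1e^(t)cos(t) - 2K_2e^(t)sin(t) + K_2e^(t)cos(t), x_2(t) = -K_1e^(t)cos(t) - K_2e^(t)sin(t)

Coefficient matrix A = [[-1, 5], [-1, 3]].
Characteristic polynomial det(A - λI) = λ^2 - 2λ + 2 = 0.
Eigenvalues λ = 1 ± i (complex conjugate pair).
For λ=1+i: an eigenvector is (-2,-1) - i(-1,0) = (-2 + i, -1).
A real fundamental pair from Re and Im of e^((1+i)t)v: X_1 = e^(t)(cos(t)·(-2,-1) + sin(t)·(-1,0)), X_2 = e^(t)(sin(t)·(-2,-1) - cos(t)·(-1,0)).
General solution: K_1X_1 + K_2X_2.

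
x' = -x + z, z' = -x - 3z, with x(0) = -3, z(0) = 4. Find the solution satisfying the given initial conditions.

x(t) = te^(-2t) - 3e^(-2t), z(t) = -te^(-2t) + 4e^(-2t)

Coefficient matrix A = [[-1, 1], [-1, -3]].
Characteristic polynomial det(A - λI) = λ^2 + 4λ + 4 = 0.
Single eigenvalue λ = -2 with algebraic multiplicity 2.
Eigenvector v = (1,-1); generalized eigenvector w with (A-λI)w=v is (1,0).
General solution: e^(-2t)[K_1·v + K_2·(t·v + w)].
Applying x(0)=-3, z(0)=4 gives K_1=-4, K_2=1.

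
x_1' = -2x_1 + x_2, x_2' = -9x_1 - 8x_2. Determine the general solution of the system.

x_1(t) = C_1e^(-5t) + C_2te^(-5t) + C_2e^(-5t), x_2(t) = -3C_1e^(-5t) - 3C_2te^(-5t) - 2C_2e^(-5t)

Coefficient matrix A = [[-2, 1], [-9, -8]].
Characteristic polynomial det(A - λI) = λ^2 + 10λ + 25 = 0.
Single eigenvalue λ = -5 with algebraic multiplicity 2.
Eigenvector v = (1,-3); generalized eigenvector w with (A-λI)w=v is (1,-2).
General solution: e^(-5t)[C_1·v + C_2·(t·v + w)].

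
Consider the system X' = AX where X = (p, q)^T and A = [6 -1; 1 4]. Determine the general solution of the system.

p(t) = -c_1e^(5t) - c_2te^(5t) + c_2e^(5t), q(t) = -c_1e^(5t) - c_2te^(5t) + 2c_2e^(5t)

Coefficient matrix A = [[6, -1], [1, 4]].
Characteristic polynomial det(A - λI) = λ^2 - 10λ + 25 = 0.
Single eigenvalue λ = 5 with algebraic multiplicity 2.
Eigenvector v = (-1,-1); generalized eigenvector w with (A-λI)w=v is (1,2).
General solution: e^(5t)[c_1·v + c_2·(t·v + w)].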